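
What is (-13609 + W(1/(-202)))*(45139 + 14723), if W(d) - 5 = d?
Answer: -82250657379/101 ≈ -8.1436e+8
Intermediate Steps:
W(d) = 5 + d
(-13609 + W(1/(-202)))*(45139 + 14723) = (-13609 + (5 + 1/(-202)))*(45139 + 14723) = (-13609 + (5 - 1/202))*59862 = (-13609 + 1009/202)*59862 = -2748009/202*59862 = -82250657379/101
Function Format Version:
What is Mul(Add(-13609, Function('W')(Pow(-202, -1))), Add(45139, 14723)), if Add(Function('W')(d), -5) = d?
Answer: Rational(-82250657379, 101) ≈ -8.1436e+8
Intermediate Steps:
Function('W')(d) = Add(5, d)
Mul(Add(-13609, Function('W')(Pow(-202, -1))), Add(45139, 14723)) = Mul(Add(-13609, Add(5, Pow(-202, -1))), Add(45139, 14723)) = Mul(Add(-13609, Add(5, Rational(-1, 202))), 59862) = Mul(Add(-13609, Rational(1009, 202)), 59862) = Mul(Rational(-2748009, 202), 59862) = Rational(-82250657379, 101)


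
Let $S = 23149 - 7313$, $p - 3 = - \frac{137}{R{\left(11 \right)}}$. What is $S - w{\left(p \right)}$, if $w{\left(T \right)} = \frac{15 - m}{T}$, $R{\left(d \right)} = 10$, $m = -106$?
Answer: $\frac{1695662}{107} \approx 15847.0$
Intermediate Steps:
$p = - \frac{107}{10}$ ($p = 3 - \frac{137}{10} = - \frac{107}{10} \approx -10.7$)
$S = 15836$ ($S = 23149 - 7313 = 15836$)
$w{\left(T \right)} = \frac{121}{T}$ ($w{\left(T \right)} = \frac{15 - -106}{T} = \frac{15 + 106}{T} = \frac{121}{T}$)
$S - w{\left(p \right)} = 15836 - \frac{121}{- \frac{107}{10}} = 15836 - 121 \left(- \frac{10}{107}\right) = 15836 - - \frac{1210}{107} = 15836 + \frac{1210}{107} = \frac{1695662}{107}$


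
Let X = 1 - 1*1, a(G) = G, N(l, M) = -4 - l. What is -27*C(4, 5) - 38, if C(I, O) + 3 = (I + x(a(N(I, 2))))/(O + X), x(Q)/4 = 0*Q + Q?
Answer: 971/5 ≈ 194.20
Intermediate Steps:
X = 0 (X = 1 - 1 = 0)
x(Q) = 4*Q (x(Q) = 4*(0*Q + Q) = 4*(0 + Q) = 4*Q)
C(I, O) = -3 + (-16 - 3*I)/O (C(I, O) = -3 + (I + 4*(-4 - I))/(O + 0) = -3 + (I + (-16 - 4*I))/O = -3 + (-16 - 3*I)/O)
-27*C(4, 5) - 38 = -27*(-16 - 3*4 - 3*5)/5 - 38 = -27*(-16 - 12 - 15)/5 - 38 = -27*(-43)/5 - 38 = -27*(-43/5) - 38 = 1161/5 - 38 = 971/5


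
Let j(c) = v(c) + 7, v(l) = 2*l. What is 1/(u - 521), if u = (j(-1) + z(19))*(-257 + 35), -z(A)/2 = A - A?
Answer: -1/1631 ≈ -0.00061312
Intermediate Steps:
j(c) = 7 + 2*c (j(c) = 2*c + 7 = 7 + 2*c)
z(A) = 0 (z(A) = -2*(A - A) = -2*0 = 0)
u = -1110 (u = ((7 + 2*(-1)) + 0)*(-257 + 35) = ((7 - 2) + 0)*(-222) = (5 + 0)*(-222) = 5*(-222) = -1110)
1/(u - 521) = 1/(-1110 - 521) = 1/(-1631) = -1/1631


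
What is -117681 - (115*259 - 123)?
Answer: -147343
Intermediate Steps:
-117681 - (115*259 - 123) = -117681 - (29785 - 123) = -117681 - 1*29662 = -117681 - 29662 = -147343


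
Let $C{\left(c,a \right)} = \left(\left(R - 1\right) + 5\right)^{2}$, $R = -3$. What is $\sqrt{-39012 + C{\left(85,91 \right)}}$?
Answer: $i \sqrt{39011} \approx 197.51 i$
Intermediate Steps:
$C{\left(c,a \right)} = 1$ ($C{\left(c,a \right)} = \left(\left(-3 - 1\right) + 5\right)^{2} = \left(-4 + 5\right)^{2} = 1^{2} = 1$)
$\sqrt{-39012 + C{\left(85,91 \right)}} = \sqrt{-39012 + 1} = \sqrt{-39011} = i \sqrt{39011}$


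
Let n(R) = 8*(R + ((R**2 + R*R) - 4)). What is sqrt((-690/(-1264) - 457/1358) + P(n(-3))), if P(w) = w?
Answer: sqrt(4060957025174)/214564 ≈ 9.3920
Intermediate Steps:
n(R) = -32 + 8*R + 16*R**2 (n(R) = 8*(R + ((R**2 + R**2) - 4)) = 8*(R + (2*R**2 - 4)) = 8*(R + (-4 + 2*R**2)) = 8*(-4 + R + 2*R**2) = -32 + 8*R + 16*R**2)
sqrt((-690/(-1264) - 457/1358) + P(n(-3))) = sqrt((-690/(-1264) - 457/1358) + (-32 + 8*(-3) + 16*(-3)**2)) = sqrt((-690*(-1/1264) - 457*1/1358) + (-32 - 24 + 16*9)) = sqrt((345/632 - 457/1358) + (-32 - 24 + 144)) = sqrt(89843/429128 + 88) = sqrt(37853107/429128) = sqrt(4060957025174)/214564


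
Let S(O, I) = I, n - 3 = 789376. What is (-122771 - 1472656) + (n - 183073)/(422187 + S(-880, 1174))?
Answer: -675440963841/423361 ≈ -1.5954e+6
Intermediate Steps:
n = 789379 (n = 3 + 789376 = 789379)
(-122771 - 1472656) + (n - 183073)/(422187 + S(-880, 1174)) = (-122771 - 1472656) + (789379 - 183073)/(422187 + 1174) = -1595427 + 606306/423361 = -675440963841/423361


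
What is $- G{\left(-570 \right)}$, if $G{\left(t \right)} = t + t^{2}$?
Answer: $-324330$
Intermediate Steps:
$- G{\left(-570 \right)} = - \left(-570\right) \left(1 - 570\right) = - \left(-570\right) \left(-569\right) = \left(-1\right) 324330 = -324330$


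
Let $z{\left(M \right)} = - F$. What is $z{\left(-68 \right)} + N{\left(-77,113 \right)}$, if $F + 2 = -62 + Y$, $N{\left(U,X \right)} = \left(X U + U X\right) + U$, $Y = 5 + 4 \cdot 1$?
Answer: $-17424$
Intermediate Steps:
$Y = 9$ ($Y = 5 + 4 = 9$)
$N{\left(U,X \right)} = U + 2 U X$ ($N{\left(U,X \right)} = \left(U X + U X\right) + U = 2 U X + U = U + 2 U X$)
$F = -55$ ($F = -2 + \left(-62 + 9\right) = -2 - 53 = -55$)
$z{\left(M \right)} = 55$ ($z{\left(M \right)} = \left(-1\right) \left(-55\right) = 55$)
$z{\left(-68 \right)} + N{\left(-77,113 \right)} = 55 - 77 \left(1 + 2 \cdot 113\right) = 55 - 77 \left(1 + 226\right) = 55 - 17479 = -17424$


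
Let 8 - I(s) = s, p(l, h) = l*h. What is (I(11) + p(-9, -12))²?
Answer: 11025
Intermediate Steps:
p(l, h) = h*l
I(s) = 8 - s
(I(11) + p(-9, -12))² = ((8 - 1*11) - 12*(-9))² = ((8 - 11) + 108)² = (-3 + 108)² = 105² = 11025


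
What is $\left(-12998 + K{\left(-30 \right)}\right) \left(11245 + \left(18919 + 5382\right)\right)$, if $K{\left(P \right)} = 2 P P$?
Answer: $-398044108$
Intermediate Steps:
$K{\left(P \right)} = 2 P^{2}$
$\left(-12998 + K{\left(-30 \right)}\right) \left(11245 + \left(18919 + 5382\right)\right) = \left(-12998 + 2 \left(-30\right)^{2}\right) \left(11245 + \left(18919 + 5382\right)\right) = \left(-12998 + 2 \cdot 900\right) \left(11245 + 24301\right) = \left(-12998 + 1800\right) 35546 = \left(-11198\right) 35546 = -398044108$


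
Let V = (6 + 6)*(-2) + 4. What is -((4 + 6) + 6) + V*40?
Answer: -816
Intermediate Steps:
V = -20 (V = 12*(-2) + 4 = -24 + 4 = -20)
-((4 + 6) + 6) + V*40 = -((4 + 6) + 6) - 20*40 = -(10 + 6) - 800 = -1*16 - 800 = -16 - 800 = -816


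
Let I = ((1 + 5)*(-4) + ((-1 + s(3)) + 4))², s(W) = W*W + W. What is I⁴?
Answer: 43046721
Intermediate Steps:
s(W) = W + W² (s(W) = W² + W = W + W²)
I = 81 (I = ((1 + 5)*(-4) + ((-1 + 3*(1 + 3)) + 4))² = (6*(-4) + ((-1 + 3*4) + 4))² = (-24 + ((-1 + 12) + 4))² = (-24 + (11 + 4))² = (-24 + 15)² = (-9)² = 81)
I⁴ = 81⁴ = 43046721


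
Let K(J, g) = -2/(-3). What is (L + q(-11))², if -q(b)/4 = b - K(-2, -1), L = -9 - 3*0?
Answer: 12769/9 ≈ 1418.8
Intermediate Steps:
K(J, g) = ⅔ (K(J, g) = -2*(-⅓) = ⅔)
L = -9 (L = -9 + 0 = -9)
q(b) = 8/3 - 4*b (q(b) = -4*(b - 1*⅔) = -4*(b - ⅔) = -4*(-⅔ + b) = 8/3 - 4*b)
(L + q(-11))² = (-9 + (8/3 - 4*(-11)))² = (-9 + (8/3 + 44))² = (-9 + 140/3)² = (113/3)² = 12769/9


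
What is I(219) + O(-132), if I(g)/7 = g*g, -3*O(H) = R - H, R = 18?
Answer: 335677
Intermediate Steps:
O(H) = -6 + H/3 (O(H) = -(18 - H)/3 = -6 + H/3)
I(g) = 7*g**2 (I(g) = 7*(g*g) = 7*g**2)
I(219) + O(-132) = 7*219**2 + (-6 + (1/3)*(-132)) = 7*47961 + (-6 - 44) = 335727 - 50 = 335677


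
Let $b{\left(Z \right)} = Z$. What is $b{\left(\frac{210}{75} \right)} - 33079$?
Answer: $- \frac{165381}{5} \approx -33076.0$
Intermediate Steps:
$b{\left(\frac{210}{75} \right)} - 33079 = \frac{210}{75} - 33079 = 210 \cdot \frac{1}{75} - 33079 = \frac{14}{5} - 33079 = - \frac{165381}{5}$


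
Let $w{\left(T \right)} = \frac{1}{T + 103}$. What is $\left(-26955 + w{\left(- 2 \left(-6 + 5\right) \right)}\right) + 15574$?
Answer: $- \frac{1195004}{105} \approx -11381.0$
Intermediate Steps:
$w{\left(T \right)} = \frac{1}{103 + T}$
$\left(-26955 + w{\left(- 2 \left(-6 + 5\right) \right)}\right) + 15574 = \left(-26955 + \frac{1}{103 - 2 \left(-6 + 5\right)}\right) + 15574 = \left(-26955 + \frac{1}{103 - -2}\right) + 15574 = \left(-26955 + \frac{1}{103 + 2}\right) + 15574 = \left(-26955 + \frac{1}{105}\right) + 15574 = - \frac{2830274}{105} + 15574 = - \frac{1195004}{105}$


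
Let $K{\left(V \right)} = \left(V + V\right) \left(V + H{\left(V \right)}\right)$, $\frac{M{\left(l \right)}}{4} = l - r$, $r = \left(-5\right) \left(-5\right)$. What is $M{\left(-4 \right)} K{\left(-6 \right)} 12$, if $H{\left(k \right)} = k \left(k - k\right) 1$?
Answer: $-100224$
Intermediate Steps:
$r = 25$
$H{\left(k \right)} = 0$ ($H{\left(k \right)} = k 0 \cdot 1 = 0 \cdot 1 = 0$)
$M{\left(l \right)} = -100 + 4 l$ ($M{\left(l \right)} = 4 \left(l - 25\right) = 4 \left(-25 + l\right) = -100 + 4 l$)
$K{\left(V \right)} = 2 V^{2}$ ($K{\left(V \right)} = \left(V + V\right) \left(V + 0\right) = 2 V V = 2 V^{2}$)
$M{\left(-4 \right)} K{\left(-6 \right)} 12 = \left(-100 + 4 \left(-4\right)\right) 2 \left(-6\right)^{2} \cdot 12 = \left(-100 - 16\right) 2 \cdot 36 \cdot 12 = \left(-116\right) 72 \cdot 12 = \left(-8352\right) 12 = -100224$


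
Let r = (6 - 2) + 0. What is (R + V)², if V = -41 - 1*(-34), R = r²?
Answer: 81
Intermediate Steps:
r = 4 (r = 4 + 0 = 4)
R = 16 (R = 4² = 16)
V = -7 (V = -41 + 34 = -7)
(R + V)² = (16 - 7)² = 9² = 81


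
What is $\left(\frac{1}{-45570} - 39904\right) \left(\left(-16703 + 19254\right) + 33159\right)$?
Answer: $- \frac{6493596678451}{4557} \approx -1.425 \cdot 10^{9}$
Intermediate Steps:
$\left(\frac{1}{-45570} - 39904\right) \left(\left(-16703 + 19254\right) + 33159\right) = \left(- \frac{1}{45570} - 39904\right) \left(2551 + 33159\right) = \left(- \frac{1818425281}{45570}\right) 35710 = - \frac{6493596678451}{4557}$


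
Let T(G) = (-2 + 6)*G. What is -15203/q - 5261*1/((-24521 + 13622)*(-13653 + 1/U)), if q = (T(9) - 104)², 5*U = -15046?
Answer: -34038450073219115/10352700167917968 ≈ -3.2879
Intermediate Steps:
U = -15046/5 (U = (⅕)*(-15046) = -15046/5 ≈ -3009.2)
T(G) = 4*G
q = 4624 (q = (4*9 - 104)² = (36 - 104)² = (-68)² = 4624)
-15203/q - 5261*1/((-24521 + 13622)*(-13653 + 1/U)) = -15203/4624 - 5261*1/((-24521 + 13622)*(-13653 + 1/(-15046/5))) = -15203*1/4624 - 5261*(-1/(10899*(-13653 - 5/15046))) = -15203/4624 - 5261/((-10899*(-205423043/15046))) = -15203/4624 - 5261/2238905745657/15046 = -15203/4624 - 5261*15046/2238905745657 = -15203/4624 - 79157006/2238905745657 = -34038450073219115/10352700167917968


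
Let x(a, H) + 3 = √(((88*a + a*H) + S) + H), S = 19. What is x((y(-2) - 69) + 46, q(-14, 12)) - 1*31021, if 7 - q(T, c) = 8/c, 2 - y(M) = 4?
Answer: -31024 + I*√2333 ≈ -31024.0 + 48.301*I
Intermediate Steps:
y(M) = -2 (y(M) = 2 - 1*4 = 2 - 4 = -2)
q(T, c) = 7 - 8/c
x(a, H) = -3 + √(19 + H + 88*a + H*a) (x(a, H) = -3 + √(((88*a + a*H) + 19) + H) = -3 + √(((88*a + H*a) + 19) + H) = -3 + √((19 + 88*a + H*a) + H) = -3 + √(19 + H + 88*a + H*a))
x((y(-2) - 69) + 46, q(-14, 12)) - 1*31021 = (-3 + √(19 + (7 - 8/12) + 88*((-2 - 69) + 46) + (7 - 8/12)*((-2 - 69) + 46))) - 1*31021 = (-3 + √(19 + (7 - 8*1/12) + 88*(-71 + 46) + (7 - 8*1/12)*(-71 + 46))) - 31021 = (-3 + √(19 + (7 - ⅔) + 88*(-25) + (7 - ⅔)*(-25))) - 31021 = (-3 + √(19 + 19/3 - 2200 + (19/3)*(-25))) - 31021 = (-3 + √(19 + 19/3 - 2200 - 475/3)) - 31021 = (-3 + √(-2333)) - 31021 = (-3 + I*√2333) - 31021 = -31024 + I*√2333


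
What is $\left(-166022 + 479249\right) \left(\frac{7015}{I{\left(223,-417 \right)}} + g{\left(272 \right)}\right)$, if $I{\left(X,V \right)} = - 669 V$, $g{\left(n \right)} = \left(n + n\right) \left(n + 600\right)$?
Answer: $\frac{4605685321162437}{30997} \approx 1.4858 \cdot 10^{11}$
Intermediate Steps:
$g{\left(n \right)} = 2 n \left(600 + n\right)$
$\left(-166022 + 479249\right) \left(\frac{7015}{I{\left(223,-417 \right)}} + g{\left(272 \right)}\right) = \left(-166022 + 479249\right) \left(\frac{7015}{\left(-669\right) \left(-417\right)} + 2 \cdot 272 \left(600 + 272\right)\right) = 313227 \left(\frac{7015}{278973} + 2 \cdot 272 \cdot 872\right) = 313227 \left(7015 \cdot \frac{1}{278973} + 474368\right) = 313227 \left(\frac{7015}{278973} + 474368\right) = 313227 \cdot \frac{132335871079}{278973} = \frac{4605685321162437}{30997}$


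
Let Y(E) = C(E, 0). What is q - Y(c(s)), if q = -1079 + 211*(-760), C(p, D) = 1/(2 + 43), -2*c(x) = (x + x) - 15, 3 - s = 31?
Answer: -7264756/45 ≈ -1.6144e+5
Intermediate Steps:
s = -28 (s = 3 - 1*31 = 3 - 31 = -28)
c(x) = 15/2 - x (c(x) = -((x + x) - 15)/2 = -(2*x - 15)/2 = -(-15 + 2*x)/2 = 15/2 - x)
C(p, D) = 1/45
Y(E) = 1/45
q = -161439 (q = -1079 - 160360 = -161439)
q - Y(c(s)) = -161439 - 1*1/45 = -161439 - 1/45 = -7264756/45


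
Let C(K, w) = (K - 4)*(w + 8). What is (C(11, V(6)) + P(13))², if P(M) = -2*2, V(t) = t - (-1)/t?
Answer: 326041/36 ≈ 9056.7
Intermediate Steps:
V(t) = t + 1/t
C(K, w) = (-4 + K)*(8 + w)
P(M) = -4
(C(11, V(6)) + P(13))² = ((-32 - 4*(6 + 1/6) + 8*11 + 11*(6 + 1/6)) - 4)² = ((-32 - 4*(6 + ⅙) + 88 + 11*(6 + ⅙)) - 4)² = ((-32 - 4*37/6 + 88 + 11*(37/6)) - 4)² = ((-32 - 74/3 + 88 + 407/6) - 4)² = (595/6 - 4)² = (571/6)² = 326041/36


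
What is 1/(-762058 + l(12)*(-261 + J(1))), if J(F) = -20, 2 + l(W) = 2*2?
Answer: -1/762620 ≈ -1.3113e-6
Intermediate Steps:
l(W) = 2 (l(W) = -2 + 2*2 = -2 + 4 = 2)
1/(-762058 + l(12)*(-261 + J(1))) = 1/(-762058 + 2*(-261 - 20)) = 1/(-762058 + 2*(-281)) = 1/(-762058 - 562) = 1/(-762620) = -1/762620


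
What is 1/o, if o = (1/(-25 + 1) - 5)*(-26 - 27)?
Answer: 24/6413 ≈ 0.0037424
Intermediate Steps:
o = 6413/24 (o = (1/(-24) - 5)*(-53) = (-1/24 - 5)*(-53) = -121/24*(-53) = 6413/24 ≈ 267.21)
1/o = 1/(6413/24) = 24/6413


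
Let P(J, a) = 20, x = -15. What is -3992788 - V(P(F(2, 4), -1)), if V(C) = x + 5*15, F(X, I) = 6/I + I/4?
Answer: -3992848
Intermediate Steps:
F(X, I) = 6/I + I/4 (F(X, I) = 6/I + I*(1/4) = 6/I + I/4)
V(C) = 60 (V(C) = -15 + 5*15 = -15 + 75 = 60)
-3992788 - V(P(F(2, 4), -1)) = -3992788 - 1*60 = -3992788 - 60 = -3992848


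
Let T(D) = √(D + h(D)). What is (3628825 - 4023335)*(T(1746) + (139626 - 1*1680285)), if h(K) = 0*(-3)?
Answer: 607805382090 - 1183530*√194 ≈ 6.0779e+11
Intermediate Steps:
h(K) = 0
T(D) = √D (T(D) = √(D + 0) = √D)
(3628825 - 4023335)*(T(1746) + (139626 - 1*1680285)) = (3628825 - 4023335)*(√1746 + (139626 - 1*1680285)) = -394510*(3*√194 + (139626 - 1680285)) = -394510*(3*√194 - 1540659) = -394510*(-1540659 + 3*√194) = 607805382090 - 1183530*√194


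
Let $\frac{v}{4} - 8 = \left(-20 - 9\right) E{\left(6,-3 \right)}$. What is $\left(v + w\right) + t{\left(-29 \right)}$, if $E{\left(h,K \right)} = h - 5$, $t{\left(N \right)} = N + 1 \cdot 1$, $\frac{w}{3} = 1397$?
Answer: $4079$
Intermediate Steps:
$w = 4191$ ($w = 3 \cdot 1397 = 4191$)
$t{\left(N \right)} = 1 + N$ ($t{\left(N \right)} = N + 1 = 1 + N$)
$E{\left(h,K \right)} = -5 + h$
$v = -84$ ($v = 32 + 4 \left(-20 - 9\right) \left(-5 + 6\right) = 32 + 4 \left(-20 - 9\right) 1 = 32 + 4 \left(\left(-29\right) 1\right) = 32 + 4 \left(-29\right) = 32 - 116 = -84$)
$\left(v + w\right) + t{\left(-29 \right)} = \left(-84 + 4191\right) + \left(1 - 29\right) = 4107 - 28 = 4079$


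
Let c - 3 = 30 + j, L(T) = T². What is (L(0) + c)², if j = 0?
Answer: 1089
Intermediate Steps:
c = 33 (c = 3 + (30 + 0) = 3 + 30 = 33)
(L(0) + c)² = (0² + 33)² = (0 + 33)² = 33² = 1089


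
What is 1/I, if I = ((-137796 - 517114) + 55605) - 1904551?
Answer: -1/2503856 ≈ -3.9938e-7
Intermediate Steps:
I = -2503856 (I = (-654910 + 55605) - 1904551 = -599305 - 1904551 = -2503856)
1/I = 1/(-2503856) = -1/2503856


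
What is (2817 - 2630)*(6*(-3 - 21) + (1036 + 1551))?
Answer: 456841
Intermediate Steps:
(2817 - 2630)*(6*(-3 - 21) + (1036 + 1551)) = 187*(6*(-24) + 2587) = 187*(-144 + 2587) = 187*2443 = 456841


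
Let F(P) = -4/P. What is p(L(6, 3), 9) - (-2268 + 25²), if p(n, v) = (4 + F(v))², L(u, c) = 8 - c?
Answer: 134107/81 ≈ 1655.6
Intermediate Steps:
p(n, v) = (4 - 4/v)²
p(L(6, 3), 9) - (-2268 + 25²) = 16*(-1 + 9)²/9² - (-2268 + 25²) = 16*(1/81)*8² - (-2268 + 625) = 16*(1/81)*64 - 1*(-1643) = 1024/81 + 1643 = 134107/81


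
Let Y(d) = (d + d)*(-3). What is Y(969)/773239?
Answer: -5814/773239 ≈ -0.0075190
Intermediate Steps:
Y(d) = -6*d (Y(d) = (2*d)*(-3) = -6*d)
Y(969)/773239 = -6*969/773239 = -5814*1/773239 = -5814/773239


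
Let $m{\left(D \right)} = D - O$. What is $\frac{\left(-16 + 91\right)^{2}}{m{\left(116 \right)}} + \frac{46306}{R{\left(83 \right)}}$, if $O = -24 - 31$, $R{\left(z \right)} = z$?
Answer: $\frac{931689}{1577} \approx 590.8$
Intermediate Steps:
$O = -55$
$m{\left(D \right)} = 55 + D$ ($m{\left(D \right)} = D - -55 = D + 55 = 55 + D$)
$\frac{\left(-16 + 91\right)^{2}}{m{\left(116 \right)}} + \frac{46306}{R{\left(83 \right)}} = \frac{\left(-16 + 91\right)^{2}}{55 + 116} + \frac{46306}{83} = \frac{75^{2}}{171} + 46306 \cdot \frac{1}{83} = 5625 \cdot \frac{1}{171} + \frac{46306}{83} = \frac{625}{19} + \frac{46306}{83} = \frac{931689}{1577}$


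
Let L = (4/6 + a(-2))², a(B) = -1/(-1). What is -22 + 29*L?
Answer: 527/9 ≈ 58.556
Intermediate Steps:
a(B) = 1 (a(B) = -1*(-1) = 1)
L = 25/9 (L = (4/6 + 1)² = (4*(⅙) + 1)² = (⅔ + 1)² = (5/3)² = 25/9 ≈ 2.7778)
-22 + 29*L = -22 + 29*(25/9) = -22 + 725/9 = 527/9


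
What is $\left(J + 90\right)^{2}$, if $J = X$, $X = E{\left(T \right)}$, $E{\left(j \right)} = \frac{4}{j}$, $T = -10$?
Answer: $\frac{200704}{25} \approx 8028.2$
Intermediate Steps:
$X = - \frac{2}{5}$ ($X = \frac{4}{-10} = 4 \left(- \frac{1}{10}\right) = - \frac{2}{5} \approx -0.4$)
$J = - \frac{2}{5} \approx -0.4$
$\left(J + 90\right)^{2} = \left(- \frac{2}{5} + 90\right)^{2} = \left(\frac{448}{5}\right)^{2} = \frac{200704}{25}$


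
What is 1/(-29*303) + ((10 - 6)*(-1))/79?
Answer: -35227/694173 ≈ -0.050747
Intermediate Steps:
1/(-29*303) + ((10 - 6)*(-1))/79 = -1/29*1/303 + (4*(-1))*(1/79) = -1/8787 - 4*1/79 = -1/8787 - 4/79 = -35227/694173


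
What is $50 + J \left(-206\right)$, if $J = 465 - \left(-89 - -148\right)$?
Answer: $-83586$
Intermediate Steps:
$J = 406$ ($J = 465 - \left(-89 + 148\right) = 465 - 59 = 406$)
$50 + J \left(-206\right) = 50 + 406 \left(-206\right) = 50 - 83636 = -83586$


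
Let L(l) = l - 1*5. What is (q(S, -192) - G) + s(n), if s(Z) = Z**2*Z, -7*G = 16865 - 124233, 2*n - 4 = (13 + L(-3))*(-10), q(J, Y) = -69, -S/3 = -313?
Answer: -193020/7 ≈ -27574.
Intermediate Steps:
S = 939 (S = -3*(-313) = 939)
L(l) = -5 + l (L(l) = l - 5 = -5 + l)
n = -23 (n = 2 + ((13 + (-5 - 3))*(-10))/2 = 2 + ((13 - 8)*(-10))/2 = 2 + (5*(-10))/2 = 2 + (1/2)*(-50) = 2 - 25 = -23)
G = 107368/7 (G = -(16865 - 124233)/7 = -1/7*(-107368) = 107368/7 ≈ 15338.)
s(Z) = Z**3
(q(S, -192) - G) + s(n) = (-69 - 1*107368/7) + (-23)**3 = (-69 - 107368/7) - 12167 = -107851/7 - 12167 = -193020/7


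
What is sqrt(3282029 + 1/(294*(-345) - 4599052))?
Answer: sqrt(72514891589482604914)/4700482 ≈ 1811.6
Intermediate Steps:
sqrt(3282029 + 1/(294*(-345) - 4599052)) = sqrt(3282029 + 1/(-101430 - 4599052)) = sqrt(3282029 + 1/(-4700482)) = sqrt(3282029 - 1/4700482) = sqrt(15427118237977/4700482) = sqrt(72514891589482604914)/4700482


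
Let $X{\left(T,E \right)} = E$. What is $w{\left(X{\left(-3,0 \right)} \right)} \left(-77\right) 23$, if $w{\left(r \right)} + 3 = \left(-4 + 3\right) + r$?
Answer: $7084$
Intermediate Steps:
$w{\left(r \right)} = -4 + r$ ($w{\left(r \right)} = -3 + \left(\left(-4 + 3\right) + r\right) = -3 + \left(-1 + r\right) = -4 + r$)
$w{\left(X{\left(-3,0 \right)} \right)} \left(-77\right) 23 = \left(-4 + 0\right) \left(-77\right) 23 = \left(-4\right) \left(-77\right) 23 = 308 \cdot 23 = 7084$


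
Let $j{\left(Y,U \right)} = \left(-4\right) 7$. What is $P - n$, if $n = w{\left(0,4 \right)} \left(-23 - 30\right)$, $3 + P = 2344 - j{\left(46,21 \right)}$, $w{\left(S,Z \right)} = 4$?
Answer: $2581$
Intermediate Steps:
$j{\left(Y,U \right)} = -28$
$P = 2369$ ($P = -3 + \left(2344 - -28\right) = -3 + \left(2344 + 28\right) = -3 + 2372 = 2369$)
$n = -212$ ($n = 4 \left(-23 - 30\right) = 4 \left(-53\right) = -212$)
$P - n = 2369 - -212 = 2369 + 212 = 2581$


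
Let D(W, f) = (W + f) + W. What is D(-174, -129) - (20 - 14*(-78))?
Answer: -1589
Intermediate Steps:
D(W, f) = f + 2*W
D(-174, -129) - (20 - 14*(-78)) = (-129 + 2*(-174)) - (20 - 14*(-78)) = (-129 - 348) - (20 + 1092) = -477 - 1*1112 = -477 - 1112 = -1589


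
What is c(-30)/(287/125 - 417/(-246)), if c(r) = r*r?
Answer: 9225000/40909 ≈ 225.50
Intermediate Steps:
c(r) = r²
c(-30)/(287/125 - 417/(-246)) = (-30)²/(287/125 - 417/(-246)) = 900/(287*(1/125) - 417*(-1/246)) = 900/(287/125 + 139/82) = 900/(40909/10250) = 900*(10250/40909) = 9225000/40909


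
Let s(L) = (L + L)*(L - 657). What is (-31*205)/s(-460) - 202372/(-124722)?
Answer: 20717295377/12816931608 ≈ 1.6164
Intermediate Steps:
s(L) = 2*L*(-657 + L) (s(L) = (2*L)*(-657 + L) = 2*L*(-657 + L))
(-31*205)/s(-460) - 202372/(-124722) = (-31*205)/((2*(-460)*(-657 - 460))) - 202372/(-124722) = -6355/(2*(-460)*(-1117)) - 202372*(-1/124722) = -6355/1027640 + 101186/62361 = -6355*1/1027640 + 101186/62361 = -1271/205528 + 101186/62361 = 20717295377/12816931608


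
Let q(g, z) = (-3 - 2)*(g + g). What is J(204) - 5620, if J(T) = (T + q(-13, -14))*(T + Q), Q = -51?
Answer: 45482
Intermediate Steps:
q(g, z) = -10*g
J(T) = (-51 + T)*(130 + T) (J(T) = (T - 10*(-13))*(T - 51) = (T + 130)*(-51 + T) = (130 + T)*(-51 + T) = (-51 + T)*(130 + T))
J(204) - 5620 = (-6630 + 204² + 79*204) - 5620 = (-6630 + 41616 + 16116) - 5620 = 51102 - 5620 = 45482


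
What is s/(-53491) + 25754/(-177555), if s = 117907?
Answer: -22312584599/9497594505 ≈ -2.3493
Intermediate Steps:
s/(-53491) + 25754/(-177555) = 117907/(-53491) + 25754/(-177555) = 117907*(-1/53491) + 25754*(-1/177555) = -117907/53491 - 25754/177555 = -22312584599/9497594505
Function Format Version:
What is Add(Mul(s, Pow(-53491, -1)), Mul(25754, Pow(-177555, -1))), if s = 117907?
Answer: Rational(-22312584599, 9497594505) ≈ -2.3493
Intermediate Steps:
Add(Mul(s, Pow(-53491, -1)), Mul(25754, Pow(-177555, -1))) = Add(Mul(117907, Pow(-53491, -1)), Mul(25754, Pow(-177555, -1))) = Add(Mul(117907, Rational(-1, 53491)), Mul(25754, Rational(-1, 177555))) = Add(Rational(-117907, 53491), Rational(-25754, 177555)) = Rational(-22312584599, 9497594505)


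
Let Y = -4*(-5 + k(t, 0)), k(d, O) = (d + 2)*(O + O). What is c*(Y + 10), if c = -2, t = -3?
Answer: -60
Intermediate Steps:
k(d, O) = 2*O*(2 + d) (k(d, O) = (2 + d)*(2*O) = 2*O*(2 + d))
Y = 20 (Y = -4*(-5 + 2*0*(2 - 3)) = -4*(-5 + 2*0*(-1)) = -4*(-5 + 0) = -4*(-5) = 20)
c*(Y + 10) = -2*(20 + 10) = -2*30 = -60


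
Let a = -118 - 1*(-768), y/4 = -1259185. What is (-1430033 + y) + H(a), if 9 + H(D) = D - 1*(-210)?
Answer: -6465922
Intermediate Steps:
y = -5036740 (y = 4*(-1259185) = -5036740)
a = 650 (a = -118 + 768 = 650)
H(D) = 201 + D (H(D) = -9 + (D - 1*(-210)) = -9 + (D + 210) = -9 + (210 + D) = 201 + D)
(-1430033 + y) + H(a) = (-1430033 - 5036740) + (201 + 650) = -6466773 + 851 = -6465922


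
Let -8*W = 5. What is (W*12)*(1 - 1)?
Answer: 0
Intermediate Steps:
W = -5/8 (W = -⅛*5 = -5/8 ≈ -0.62500)
(W*12)*(1 - 1) = (-5/8*12)*(1 - 1) = -15/2*0 = 0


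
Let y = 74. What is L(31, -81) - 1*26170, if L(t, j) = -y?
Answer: -26244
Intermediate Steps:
L(t, j) = -74 (L(t, j) = -1*74 = -74)
L(31, -81) - 1*26170 = -74 - 1*26170 = -74 - 26170 = -26244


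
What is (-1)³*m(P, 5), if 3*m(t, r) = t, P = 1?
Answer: -⅓ ≈ -0.33333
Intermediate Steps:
m(t, r) = t/3
(-1)³*m(P, 5) = (-1)³*((⅓)*1) = -1*⅓ = -⅓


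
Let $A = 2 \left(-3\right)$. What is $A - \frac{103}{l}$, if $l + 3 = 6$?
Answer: $- \frac{121}{3} \approx -40.333$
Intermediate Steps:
$l = 3$ ($l = -3 + 6 = 3$)
$A = -6$
$A - \frac{103}{l} = -6 - \frac{103}{3} = - \frac{121}{3}$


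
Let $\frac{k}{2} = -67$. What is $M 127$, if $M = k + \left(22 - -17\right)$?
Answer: $-12065$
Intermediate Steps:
$k = -134$ ($k = 2 \left(-67\right) = -134$)
$M = -95$ ($M = -134 + \left(22 - -17\right) = -134 + \left(22 + 17\right) = -134 + 39 = -95$)
$M 127 = \left(-95\right) 127 = -12065$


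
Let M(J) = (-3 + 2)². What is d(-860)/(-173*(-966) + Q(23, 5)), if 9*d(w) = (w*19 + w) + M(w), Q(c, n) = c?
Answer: -147/12857 ≈ -0.011433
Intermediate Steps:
M(J) = 1 (M(J) = (-1)² = 1)
d(w) = ⅑ + 20*w/9 (d(w) = ((w*19 + w) + 1)/9 = ((19*w + w) + 1)/9 = (20*w + 1)/9 = (1 + 20*w)/9 = ⅑ + 20*w/9)
d(-860)/(-173*(-966) + Q(23, 5)) = (⅑ + (20/9)*(-860))/(-173*(-966) + 23) = (⅑ - 17200/9)/(167118 + 23) = -1911/167141 = -1911*1/167141 = -147/12857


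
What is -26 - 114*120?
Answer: -13706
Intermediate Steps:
-26 - 114*120 = -26 - 13680 = -13706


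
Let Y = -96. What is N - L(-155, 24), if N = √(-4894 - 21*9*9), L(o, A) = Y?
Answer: 96 + I*√6595 ≈ 96.0 + 81.21*I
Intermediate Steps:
L(o, A) = -96
N = I*√6595 (N = √(-4894 - 189*9) = √(-4894 - 1701) = √(-6595) = I*√6595 ≈ 81.21*I)
N - L(-155, 24) = I*√6595 - 1*(-96) = I*√6595 + 96 = 96 + I*√6595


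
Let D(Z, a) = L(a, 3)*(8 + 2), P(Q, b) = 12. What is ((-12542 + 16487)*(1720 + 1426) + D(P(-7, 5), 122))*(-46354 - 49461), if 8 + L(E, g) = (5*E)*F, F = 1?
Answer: -1189733896850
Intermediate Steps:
L(E, g) = -8 + 5*E (L(E, g) = -8 + (5*E)*1 = -8 + 5*E)
D(Z, a) = -80 + 50*a (D(Z, a) = (-8 + 5*a)*(8 + 2) = (-8 + 5*a)*10 = -80 + 50*a)
((-12542 + 16487)*(1720 + 1426) + D(P(-7, 5), 122))*(-46354 - 49461) = ((-12542 + 16487)*(1720 + 1426) + (-80 + 50*122))*(-46354 - 49461) = (3945*3146 + (-80 + 6100))*(-95815) = (12410970 + 6020)*(-95815) = 12416990*(-95815) = -1189733896850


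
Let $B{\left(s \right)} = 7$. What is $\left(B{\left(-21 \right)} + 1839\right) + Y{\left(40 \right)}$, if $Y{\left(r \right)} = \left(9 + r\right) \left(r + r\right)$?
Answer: $5766$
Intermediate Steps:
$Y{\left(r \right)} = 2 r \left(9 + r\right)$ ($Y{\left(r \right)} = \left(9 + r\right) 2 r = 2 r \left(9 + r\right)$)
$\left(B{\left(-21 \right)} + 1839\right) + Y{\left(40 \right)} = \left(7 + 1839\right) + 2 \cdot 40 \left(9 + 40\right) = 1846 + 2 \cdot 40 \cdot 49 = 1846 + 3920 = 5766$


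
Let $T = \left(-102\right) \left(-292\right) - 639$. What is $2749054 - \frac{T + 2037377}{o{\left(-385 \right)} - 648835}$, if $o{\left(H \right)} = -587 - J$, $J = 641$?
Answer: $\frac{1787060356924}{650063} \approx 2.7491 \cdot 10^{6}$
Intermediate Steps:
$o{\left(H \right)} = -1228$ ($o{\left(H \right)} = -587 - 641 = -1228$)
$T = 29145$ ($T = 29784 - 639 = 29145$)
$2749054 - \frac{T + 2037377}{o{\left(-385 \right)} - 648835} = 2749054 - \frac{29145 + 2037377}{-1228 - 648835} = 2749054 - \frac{2066522}{-650063} = 2749054 - 2066522 \left(- \frac{1}{650063}\right) = 2749054 - - \frac{2066522}{650063} = 2749054 + \frac{2066522}{650063} = \frac{1787060356924}{650063}$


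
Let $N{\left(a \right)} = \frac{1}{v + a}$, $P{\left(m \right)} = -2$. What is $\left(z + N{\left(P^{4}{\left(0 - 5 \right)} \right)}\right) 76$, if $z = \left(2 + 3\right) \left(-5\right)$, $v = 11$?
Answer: $- \frac{51224}{27} \approx -1897.2$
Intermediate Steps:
$z = -25$ ($z = 5 \left(-5\right) = -25$)
$N{\left(a \right)} = \frac{1}{11 + a}$
$\left(z + N{\left(P^{4}{\left(0 - 5 \right)} \right)}\right) 76 = \left(-25 + \frac{1}{11 + \left(-2\right)^{4}}\right) 76 = \left(-25 + \frac{1}{11 + 16}\right) 76 = \left(-25 + \frac{1}{27}\right) 76 = \left(- \frac{674}{27}\right) 76 = - \frac{51224}{27}$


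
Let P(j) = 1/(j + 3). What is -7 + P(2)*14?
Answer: -21/5 ≈ -4.2000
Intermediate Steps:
P(j) = 1/(3 + j)
-7 + P(2)*14 = -7 + 14/(3 + 2) = -7 + 14/5 = -21/5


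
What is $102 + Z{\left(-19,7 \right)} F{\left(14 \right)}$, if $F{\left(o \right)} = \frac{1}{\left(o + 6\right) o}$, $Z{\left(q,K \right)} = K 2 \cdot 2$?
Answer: $\frac{1021}{10} \approx 102.1$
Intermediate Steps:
$Z{\left(q,K \right)} = 4 K$ ($Z{\left(q,K \right)} = 2 K 2 = 4 K$)
$F{\left(o \right)} = \frac{1}{o \left(6 + o\right)}$ ($F{\left(o \right)} = \frac{1}{\left(6 + o\right) o} = \frac{1}{o \left(6 + o\right)}$)
$102 + Z{\left(-19,7 \right)} F{\left(14 \right)} = 102 + 4 \cdot 7 \frac{1}{14 \left(6 + 14\right)} = 102 + 28 \frac{1}{14 \cdot 20} = 102 + 28 \cdot \frac{1}{14} \cdot \frac{1}{20} = 102 + 28 \cdot \frac{1}{280} = 102 + \frac{1}{10} = \frac{1021}{10}$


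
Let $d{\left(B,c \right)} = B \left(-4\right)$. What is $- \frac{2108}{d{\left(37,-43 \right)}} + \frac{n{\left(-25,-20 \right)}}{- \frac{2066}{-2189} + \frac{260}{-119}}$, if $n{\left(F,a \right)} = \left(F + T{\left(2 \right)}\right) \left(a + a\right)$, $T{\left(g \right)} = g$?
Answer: $- \frac{4348370959}{5980791} \approx -727.06$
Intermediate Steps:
$d{\left(B,c \right)} = - 4 B$
$n{\left(F,a \right)} = 2 a \left(2 + F\right)$ ($n{\left(F,a \right)} = \left(F + 2\right) \left(a + a\right) = \left(2 + F\right) 2 a = 2 a \left(2 + F\right)$)
$- \frac{2108}{d{\left(37,-43 \right)}} + \frac{n{\left(-25,-20 \right)}}{- \frac{2066}{-2189} + \frac{260}{-119}} = - \frac{2108}{\left(-4\right) 37} + \frac{2 \left(-20\right) \left(2 - 25\right)}{- \frac{2066}{-2189} + \frac{260}{-119}} = - \frac{2108}{-148} + \frac{2 \left(-20\right) \left(-23\right)}{\left(-2066\right) \left(- \frac{1}{2189}\right) + 260 \left(- \frac{1}{119}\right)} = \left(-2108\right) \left(- \frac{1}{148}\right) + \frac{920}{\frac{2066}{2189} - \frac{260}{119}} = \frac{527}{37} + \frac{920}{- \frac{323286}{260491}} = \frac{527}{37} + 920 \left(- \frac{260491}{323286}\right) = \frac{527}{37} - \frac{119825860}{161643} = - \frac{4348370959}{5980791}$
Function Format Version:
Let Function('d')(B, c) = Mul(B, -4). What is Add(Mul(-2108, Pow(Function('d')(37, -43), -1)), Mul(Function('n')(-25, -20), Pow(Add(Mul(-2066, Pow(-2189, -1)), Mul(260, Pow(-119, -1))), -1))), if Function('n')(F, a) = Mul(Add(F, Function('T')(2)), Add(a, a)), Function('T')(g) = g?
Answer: Rational(-4348370959, 5980791) ≈ -727.06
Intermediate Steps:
Function('d')(B, c) = Mul(-4, B)
Function('n')(F, a) = Mul(2, a, Add(2, F)) (Function('n')(F, a) = Mul(Add(F, 2), Add(a, a)) = Mul(Add(2, F), Mul(2, a)) = Mul(2, a, Add(2, F)))
Add(Mul(-2108, Pow(Function('d')(37, -43), -1)), Mul(Function('n')(-25, -20), Pow(Add(Mul(-2066, Pow(-2189, -1)), Mul(260, Pow(-119, -1))), -1))) = Add(Mul(-2108, Pow(Mul(-4, 37), -1)), Mul(Mul(2, -20, Add(2, -25)), Pow(Add(Mul(-2066, Pow(-2189, -1)), Mul(260, Pow(-119, -1))), -1))) = Add(Mul(-2108, Pow(-148, -1)), Mul(Mul(2, -20, -23), Pow(Add(Mul(-2066, Rational(-1, 2189)), Mul(260, Rational(-1, 119))), -1))) = Add(Mul(-2108, Rational(-1, 148)), Mul(920, Pow(Add(Rational(2066, 2189), Rational(-260, 119)), -1))) = Add(Rational(527, 37), Mul(920, Pow(Rational(-323286, 260491), -1))) = Add(Rational(527, 37), Mul(920, Rational(-260491, 323286))) = Add(Rational(527, 37), Rational(-119825860, 161643)) = Rational(-4348370959, 5980791)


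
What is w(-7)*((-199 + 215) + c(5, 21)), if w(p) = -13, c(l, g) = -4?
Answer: -156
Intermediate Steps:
w(-7)*((-199 + 215) + c(5, 21)) = -13*((-199 + 215) - 4) = -13*(16 - 4) = -13*12 = -156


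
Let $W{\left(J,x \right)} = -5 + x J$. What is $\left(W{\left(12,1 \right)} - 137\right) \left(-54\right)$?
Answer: $7020$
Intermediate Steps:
$W{\left(J,x \right)} = -5 + J x$
$\left(W{\left(12,1 \right)} - 137\right) \left(-54\right) = \left(\left(-5 + 12 \cdot 1\right) - 137\right) \left(-54\right) = \left(\left(-5 + 12\right) - 137\right) \left(-54\right) = \left(7 - 137\right) \left(-54\right) = \left(-130\right) \left(-54\right) = 7020$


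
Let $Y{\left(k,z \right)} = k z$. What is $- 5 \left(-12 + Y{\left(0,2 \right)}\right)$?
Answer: $60$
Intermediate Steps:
$- 5 \left(-12 + Y{\left(0,2 \right)}\right) = - 5 \left(-12 + 0 \cdot 2\right) = - 5 \left(-12 + 0\right) = \left(-5\right) \left(-12\right) = 60$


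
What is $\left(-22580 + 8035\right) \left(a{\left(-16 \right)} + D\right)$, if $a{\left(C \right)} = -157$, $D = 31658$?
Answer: $-458182045$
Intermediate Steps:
$\left(-22580 + 8035\right) \left(a{\left(-16 \right)} + D\right) = \left(-22580 + 8035\right) \left(-157 + 31658\right) = \left(-14545\right) 31501 = -458182045$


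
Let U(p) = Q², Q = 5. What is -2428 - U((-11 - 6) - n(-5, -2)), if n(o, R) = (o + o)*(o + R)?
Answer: -2453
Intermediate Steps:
n(o, R) = 2*o*(R + o) (n(o, R) = (2*o)*(R + o) = 2*o*(R + o))
U(p) = 25 (U(p) = 5² = 25)
-2428 - U((-11 - 6) - n(-5, -2)) = -2428 - 1*25 = -2428 - 25 = -2453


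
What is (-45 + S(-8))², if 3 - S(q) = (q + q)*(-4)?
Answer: 11236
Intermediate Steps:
S(q) = 3 + 8*q (S(q) = 3 - (q + q)*(-4) = 3 - 2*q*(-4) = 3 - (-8)*q = 3 + 8*q)
(-45 + S(-8))² = (-45 + (3 + 8*(-8)))² = (-45 + (3 - 64))² = (-45 - 61)² = (-106)² = 11236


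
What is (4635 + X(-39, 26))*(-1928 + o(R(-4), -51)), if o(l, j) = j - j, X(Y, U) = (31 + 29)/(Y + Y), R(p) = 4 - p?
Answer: -116152360/13 ≈ -8.9348e+6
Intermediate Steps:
X(Y, U) = 30/Y (X(Y, U) = 60/((2*Y)) = 60*(1/(2*Y)) = 30/Y)
o(l, j) = 0
(4635 + X(-39, 26))*(-1928 + o(R(-4), -51)) = (4635 + 30/(-39))*(-1928 + 0) = (4635 + 30*(-1/39))*(-1928) = (4635 - 10/13)*(-1928) = (60245/13)*(-1928) = -116152360/13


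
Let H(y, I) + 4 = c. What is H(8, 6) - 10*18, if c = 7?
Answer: -177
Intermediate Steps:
H(y, I) = 3 (H(y, I) = -4 + 7 = 3)
H(8, 6) - 10*18 = 3 - 10*18 = 3 - 180 = -177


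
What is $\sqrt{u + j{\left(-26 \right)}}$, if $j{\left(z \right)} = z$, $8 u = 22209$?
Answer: $\frac{7 \sqrt{898}}{4} \approx 52.442$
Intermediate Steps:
$u = \frac{22209}{8}$ ($u = \frac{1}{8} \cdot 22209 = \frac{22209}{8} \approx 2776.1$)
$\sqrt{u + j{\left(-26 \right)}} = \sqrt{\frac{22209}{8} - 26} = \sqrt{\frac{22001}{8}} = \frac{7 \sqrt{898}}{4}$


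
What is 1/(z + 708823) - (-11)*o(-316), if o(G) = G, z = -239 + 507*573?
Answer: -3472854219/999095 ≈ -3476.0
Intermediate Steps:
z = 290272 (z = -239 + 290511 = 290272)
1/(z + 708823) - (-11)*o(-316) = 1/(290272 + 708823) - (-11)*(-316) = 1/999095 - 1*3476 = 1/999095 - 3476 = -3472854219/999095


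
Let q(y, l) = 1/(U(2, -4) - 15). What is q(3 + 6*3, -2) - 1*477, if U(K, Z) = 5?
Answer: -4771/10 ≈ -477.10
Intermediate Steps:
q(y, l) = -⅒ (q(y, l) = 1/(5 - 15) = 1/(-10) = -⅒)
q(3 + 6*3, -2) - 1*477 = -⅒ - 1*477 = -⅒ - 477 = -4771/10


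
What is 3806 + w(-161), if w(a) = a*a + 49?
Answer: 29776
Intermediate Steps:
w(a) = 49 + a² (w(a) = a² + 49 = 49 + a²)
3806 + w(-161) = 3806 + (49 + (-161)²) = 3806 + (49 + 25921) = 3806 + 25970 = 29776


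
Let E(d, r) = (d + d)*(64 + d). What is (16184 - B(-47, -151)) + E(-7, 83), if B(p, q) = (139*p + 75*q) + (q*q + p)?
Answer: 10490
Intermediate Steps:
E(d, r) = 2*d*(64 + d) (E(d, r) = (2*d)*(64 + d) = 2*d*(64 + d))
B(p, q) = q**2 + 75*q + 140*p (B(p, q) = (75*q + 139*p) + (q**2 + p) = (75*q + 139*p) + (p + q**2) = q**2 + 75*q + 140*p)
(16184 - B(-47, -151)) + E(-7, 83) = (16184 - ((-151)**2 + 75*(-151) + 140*(-47))) + 2*(-7)*(64 - 7) = (16184 - (22801 - 11325 - 6580)) + 2*(-7)*57 = (16184 - 1*4896) - 798 = (16184 - 4896) - 798 = 11288 - 798 = 10490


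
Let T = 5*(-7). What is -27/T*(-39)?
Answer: -1053/35 ≈ -30.086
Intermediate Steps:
T = -35
-27/T*(-39) = -27/(-35)*(-39) = -27*(-1/35)*(-39) = (27/35)*(-39) = -1053/35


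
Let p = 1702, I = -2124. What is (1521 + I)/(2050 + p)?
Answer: -9/56 ≈ -0.16071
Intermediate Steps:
(1521 + I)/(2050 + p) = (1521 - 2124)/(2050 + 1702) = -603/3752 = -603*1/3752 = -9/56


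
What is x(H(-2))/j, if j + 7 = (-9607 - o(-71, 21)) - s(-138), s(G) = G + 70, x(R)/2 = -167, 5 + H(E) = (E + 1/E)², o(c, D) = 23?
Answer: 334/9569 ≈ 0.034904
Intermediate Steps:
H(E) = -5 + (E + 1/E)²
x(R) = -334 (x(R) = 2*(-167) = -334)
s(G) = 70 + G
j = -9569 (j = -7 + ((-9607 - 1*23) - (70 - 138)) = -7 + ((-9607 - 23) - 1*(-68)) = -7 + (-9630 + 68) = -7 - 9562 = -9569)
x(H(-2))/j = -334/(-9569) = -334*(-1/9569) = 334/9569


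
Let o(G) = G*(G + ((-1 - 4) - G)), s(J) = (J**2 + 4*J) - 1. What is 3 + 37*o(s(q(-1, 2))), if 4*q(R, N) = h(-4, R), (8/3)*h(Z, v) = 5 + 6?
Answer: -790393/1024 ≈ -771.87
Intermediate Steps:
h(Z, v) = 33/8 (h(Z, v) = 3*(5 + 6)/8 = (3/8)*11 = 33/8)
q(R, N) = 33/32 (q(R, N) = (1/4)*(33/8) = 33/32)
s(J) = -1 + J**2 + 4*J
o(G) = -5*G (o(G) = G*(G + (-5 - G)) = G*(-5) = -5*G)
3 + 37*o(s(q(-1, 2))) = 3 + 37*(-5*(-1 + (33/32)**2 + 4*(33/32))) = 3 + 37*(-5*(-1 + 1089/1024 + 33/8)) = 3 + 37*(-5*4289/1024) = 3 + 37*(-21445/1024) = 3 - 793465/1024 = -790393/1024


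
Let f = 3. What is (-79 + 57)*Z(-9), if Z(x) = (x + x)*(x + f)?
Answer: -2376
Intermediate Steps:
Z(x) = 2*x*(3 + x) (Z(x) = (x + x)*(x + 3) = (2*x)*(3 + x) = 2*x*(3 + x))
(-79 + 57)*Z(-9) = (-79 + 57)*(2*(-9)*(3 - 9)) = -44*(-9)*(-6) = -22*108 = -2376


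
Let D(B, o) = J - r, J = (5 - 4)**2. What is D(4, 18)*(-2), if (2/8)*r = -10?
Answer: -82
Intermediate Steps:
r = -40 (r = 4*(-10) = -40)
J = 1 (J = 1**2 = 1)
D(B, o) = 41 (D(B, o) = 1 - 1*(-40) = 1 + 40 = 41)
D(4, 18)*(-2) = 41*(-2) = -82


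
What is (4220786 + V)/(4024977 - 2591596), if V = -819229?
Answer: 3401557/1433381 ≈ 2.3731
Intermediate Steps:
(4220786 + V)/(4024977 - 2591596) = (4220786 - 819229)/(4024977 - 2591596) = 3401557/1433381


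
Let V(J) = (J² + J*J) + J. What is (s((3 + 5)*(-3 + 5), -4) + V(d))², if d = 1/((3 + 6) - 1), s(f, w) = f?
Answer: 267289/1024 ≈ 261.02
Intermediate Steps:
d = ⅛ (d = 1/(9 - 1) = 1/8 = ⅛ ≈ 0.12500)
V(J) = J + 2*J² (V(J) = (J² + J²) + J = 2*J² + J = J + 2*J²)
(s((3 + 5)*(-3 + 5), -4) + V(d))² = ((3 + 5)*(-3 + 5) + (1 + 2*(⅛))/8)² = (8*2 + (1 + ¼)/8)² = (16 + (⅛)*(5/4))² = (16 + 5/32)² = (517/32)² = 267289/1024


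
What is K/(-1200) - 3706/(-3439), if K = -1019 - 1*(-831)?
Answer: 1273433/1031700 ≈ 1.2343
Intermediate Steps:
K = -188 (K = -1019 + 831 = -188)
K/(-1200) - 3706/(-3439) = -188/(-1200) - 3706/(-3439) = -188*(-1/1200) - 3706*(-1/3439) = 47/300 + 3706/3439 = 1273433/1031700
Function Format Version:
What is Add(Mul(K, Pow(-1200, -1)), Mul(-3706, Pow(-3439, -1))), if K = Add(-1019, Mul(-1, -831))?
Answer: Rational(1273433, 1031700) ≈ 1.2343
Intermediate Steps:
K = -188 (K = Add(-1019, 831) = -188)
Add(Mul(K, Pow(-1200, -1)), Mul(-3706, Pow(-3439, -1))) = Add(Mul(-188, Pow(-1200, -1)), Mul(-3706, Pow(-3439, -1))) = Add(Mul(-188, Rational(-1, 1200)), Mul(-3706, Rational(-1, 3439))) = Add(Rational(47, 300), Rational(3706, 3439)) = Rational(1273433, 1031700)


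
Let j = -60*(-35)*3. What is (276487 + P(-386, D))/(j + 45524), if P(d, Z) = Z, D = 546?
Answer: 277033/51824 ≈ 5.3456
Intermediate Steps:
j = 6300 (j = 2100*3 = 6300)
(276487 + P(-386, D))/(j + 45524) = (276487 + 546)/(6300 + 45524) = 277033/51824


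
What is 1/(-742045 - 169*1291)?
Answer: -1/960224 ≈ -1.0414e-6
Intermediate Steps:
1/(-742045 - 169*1291) = 1/(-742045 - 218179) = 1/(-960224) = -1/960224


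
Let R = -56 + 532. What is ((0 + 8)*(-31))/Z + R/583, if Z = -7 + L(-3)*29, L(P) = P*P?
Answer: -11840/74041 ≈ -0.15991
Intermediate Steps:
L(P) = P²
Z = 254 (Z = -7 + (-3)²*29 = -7 + 9*29 = -7 + 261 = 254)
R = 476
((0 + 8)*(-31))/Z + R/583 = ((0 + 8)*(-31))/254 + 476/583 = (8*(-31))*(1/254) + 476*(1/583) = -248*1/254 + 476/583 = -124/127 + 476/583 = -11840/74041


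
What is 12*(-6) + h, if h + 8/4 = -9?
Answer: -83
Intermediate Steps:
h = -11 (h = -2 - 9 = -11)
12*(-6) + h = 12*(-6) - 11 = -72 - 11 = -83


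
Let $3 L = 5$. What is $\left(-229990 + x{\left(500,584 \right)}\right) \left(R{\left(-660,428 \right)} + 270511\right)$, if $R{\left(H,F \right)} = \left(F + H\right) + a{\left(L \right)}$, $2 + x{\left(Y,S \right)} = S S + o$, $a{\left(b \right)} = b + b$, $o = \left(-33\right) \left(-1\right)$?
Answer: $\frac{90082669159}{3} \approx 3.0028 \cdot 10^{10}$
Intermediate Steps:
$o = 33$
$L = \frac{5}{3}$ ($L = \frac{1}{3} \cdot 5 = \frac{5}{3} \approx 1.6667$)
$a{\left(b \right)} = 2 b$
$x{\left(Y,S \right)} = 31 + S^{2}$ ($x{\left(Y,S \right)} = -2 + \left(S S + 33\right) = -2 + \left(S^{2} + 33\right) = -2 + \left(33 + S^{2}\right) = 31 + S^{2}$)
$R{\left(H,F \right)} = \frac{10}{3} + F + H$ ($R{\left(H,F \right)} = \left(F + H\right) + 2 \cdot \frac{5}{3} = \left(F + H\right) + \frac{10}{3} = \frac{10}{3} + F + H$)
$\left(-229990 + x{\left(500,584 \right)}\right) \left(R{\left(-660,428 \right)} + 270511\right) = \left(-229990 + \left(31 + 584^{2}\right)\right) \left(\left(\frac{10}{3} + 428 - 660\right) + 270511\right) = \left(-229990 + \left(31 + 341056\right)\right) \left(- \frac{686}{3} + 270511\right) = \left(-229990 + 341087\right) \frac{810847}{3} = 111097 \cdot \frac{810847}{3} = \frac{90082669159}{3}$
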